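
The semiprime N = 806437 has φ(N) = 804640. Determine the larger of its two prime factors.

941

φ(n) = (p−1)(q−1) = n − (p+q) + 1, so p + q = 806437 − 804640 + 1 = 1798.
p and q are the roots of t² − 1798t + 806437 = 0.
Discriminant: 1798² − 4·806437 = 3232804 − 3225748 = 7056; √7056 = 84.
q = (1798 − 84)/2 = 857, p = (1798 + 84)/2 = 941.
Check: 857 · 941 = 806437.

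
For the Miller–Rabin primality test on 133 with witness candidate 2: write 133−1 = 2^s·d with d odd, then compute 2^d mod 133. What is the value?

133 − 1 = 132 = 2^2 · 33, so d = 33.
2^1 ≡ 2 (mod 133)
2^2 ≡ 2^2 = 4 ≡ 4 (mod 133)
2^4 ≡ 4^2 = 16 ≡ 16 (mod 133)
2^8 ≡ 16^2 = 256 ≡ 123 (mod 133)
2^16 ≡ 123^2 = 15129 ≡ 100 (mod 133)
2^32 ≡ 100^2 = 10000 ≡ 25 (mod 133)
33 = 32 + 1 in binary powers of 2.
So 2^33 ≡ 25 · 2 ≡ 50 (mod 133).
Squaring chain: 50 → 106; never reaches −1, so base 2 is a Miller–Rabin witness that 133 is composite.

50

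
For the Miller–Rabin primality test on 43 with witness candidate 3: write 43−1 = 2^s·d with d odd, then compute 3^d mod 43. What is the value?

43 − 1 = 42 = 2^1 · 21, so d = 21.
3^1 ≡ 3 (mod 43)
3^2 ≡ 3^2 = 9 ≡ 9 (mod 43)
3^4 ≡ 9^2 = 81 ≡ 38 (mod 43)
3^8 ≡ 38^2 = 1444 ≡ 25 (mod 43)
3^16 ≡ 25^2 = 625 ≡ 23 (mod 43)
21 = 16 + 4 + 1 in binary powers of 2.
So 3^21 ≡ 23 · 38 · 3 ≡ 42 (mod 43).
Since 3^d ≡ 42 (mod 43), base 3 does not prove 43 composite.

42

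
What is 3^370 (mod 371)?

305

3^1 ≡ 3 (mod 371)
3^2 ≡ 3^2 = 9 ≡ 9 (mod 371)
3^4 ≡ 9^2 = 81 ≡ 81 (mod 371)
3^8 ≡ 81^2 = 6561 ≡ 254 (mod 371)
3^16 ≡ 254^2 = 64516 ≡ 333 (mod 371)
3^32 ≡ 333^2 = 110889 ≡ 331 (mod 371)
3^64 ≡ 331^2 = 109561 ≡ 116 (mod 371)
3^128 ≡ 116^2 = 13456 ≡ 100 (mod 371)
3^256 ≡ 100^2 = 10000 ≡ 354 (mod 371)
370 = 256 + 64 + 32 + 16 + 2 in binary powers of 2.
So 3^370 ≡ 354 · 116 · 331 · 333 · 9 ≡ 305 (mod 371).
Since 305 ≠ 1, base 3 is a Fermat witness: 371 is composite.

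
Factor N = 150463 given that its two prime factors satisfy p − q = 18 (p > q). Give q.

379

Since p = q + 18, we have 150463 = q(q + 18), so q² + 18q − 150463 = 0.
Discriminant: 18² + 4·150463 = 324 + 601852 = 602176; √602176 = 776.
q = (−18 + 776)/2 = 379, and p = q + 18 = 397.
Check: 379 · 397 = 150463.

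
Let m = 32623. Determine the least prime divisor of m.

32623 is odd.
Digit sum 16, not divisible by 3.
Ends in 3: not divisible by 5.
7: 32623 = 7·4660 + 3
11: 32623 = 11·2965 + 8
13: 32623 = 13·2509 + 6
17: 32623 = 17·1919

17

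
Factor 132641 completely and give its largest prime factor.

79

132641 = 23 · 5767
5767 = 73 · 79
79 is prime.
So 132641 = 23 · 73 · 79; the largest prime factor is 79.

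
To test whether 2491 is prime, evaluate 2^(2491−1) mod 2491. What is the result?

2414

2^1 ≡ 2 (mod 2491)
2^2 ≡ 2^2 = 4 ≡ 4 (mod 2491)
2^4 ≡ 4^2 = 16 ≡ 16 (mod 2491)
2^8 ≡ 16^2 = 256 ≡ 256 (mod 2491)
2^16 ≡ 256^2 = 65536 ≡ 770 (mod 2491)
2^32 ≡ 770^2 = 592900 ≡ 42 (mod 2491)
2^64 ≡ 42^2 = 1764 ≡ 1764 (mod 2491)
2^128 ≡ 1764^2 = 3111696 ≡ 437 (mod 2491)
2^256 ≡ 437^2 = 190969 ≡ 1653 (mod 2491)
2^512 ≡ 1653^2 = 2732409 ≡ 2273 (mod 2491)
2^1024 ≡ 2273^2 = 5166529 ≡ 195 (mod 2491)
2^2048 ≡ 195^2 = 38025 ≡ 660 (mod 2491)
2490 = 2048 + 256 + 128 + 32 + 16 + 8 + 2 in binary powers of 2.
So 2^2490 ≡ 660 · 1653 · 437 · 42 · 770 · 256 · 4 ≡ 2414 (mod 2491).
Since 2414 ≠ 1, base 2 is a Fermat witness: 2491 is composite.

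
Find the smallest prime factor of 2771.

17

2771 is odd.
Digit sum 17, not divisible by 3.
Ends in 1: not divisible by 5.
7: 2771 = 7·395 + 6
11: 2771 = 11·251 + 10
13: 2771 = 13·213 + 2
17: 2771 = 17·163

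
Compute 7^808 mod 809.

1

7^1 ≡ 7 (mod 809)
7^2 ≡ 7^2 = 49 ≡ 49 (mod 809)
7^4 ≡ 49^2 = 2401 ≡ 783 (mod 809)
7^8 ≡ 783^2 = 613089 ≡ 676 (mod 809)
7^16 ≡ 676^2 = 456976 ≡ 700 (mod 809)
7^32 ≡ 700^2 = 490000 ≡ 555 (mod 809)
7^64 ≡ 555^2 = 308025 ≡ 605 (mod 809)
7^128 ≡ 605^2 = 366025 ≡ 357 (mod 809)
7^256 ≡ 357^2 = 127449 ≡ 436 (mod 809)
7^512 ≡ 436^2 = 190096 ≡ 790 (mod 809)
808 = 512 + 256 + 32 + 8 in binary powers of 2.
So 7^808 ≡ 790 · 436 · 555 · 676 ≡ 1 (mod 809).
Since the result is 1, base 7 gives no evidence that 809 is composite.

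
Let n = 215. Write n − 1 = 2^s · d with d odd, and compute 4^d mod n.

215 − 1 = 214 = 2^1 · 107, so d = 107.
4^1 ≡ 4 (mod 215)
4^2 ≡ 4^2 = 16 ≡ 16 (mod 215)
4^4 ≡ 16^2 = 256 ≡ 41 (mod 215)
4^8 ≡ 41^2 = 1681 ≡ 176 (mod 215)
4^16 ≡ 176^2 = 30976 ≡ 16 (mod 215)
4^32 ≡ 16^2 = 256 ≡ 41 (mod 215)
4^64 ≡ 41^2 = 1681 ≡ 176 (mod 215)
107 = 64 + 32 + 8 + 2 + 1 in binary powers of 2.
So 4^107 ≡ 176 · 41 · 176 · 16 · 4 ≡ 59 (mod 215).
Squaring chain: 59; never reaches −1, so base 4 is a Miller–Rabin witness that 215 is composite.

59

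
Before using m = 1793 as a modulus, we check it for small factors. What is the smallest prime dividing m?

11

1793 is odd.
Digit sum 20, not divisible by 3.
Ends in 3: not divisible by 5.
7: 1793 = 7·256 + 1
11: 1793 = 11·163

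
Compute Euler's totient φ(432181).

413280

Factor: 432181 = 41 · 83 · 127.
φ(432181) = (41−1) · (83−1) · (127−1) = 40 · 82 · 126 = 413280.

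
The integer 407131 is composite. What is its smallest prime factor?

407131 is odd.
Digit sum 16, not divisible by 3.
Ends in 1: not divisible by 5.
7: 407131 = 7·58161 + 4
11: 407131 = 11·37011 + 10
13: 407131 = 13·31317 + 10
17: 407131 = 17·23948 + 15
19: 407131 = 19·21427 + 18
23: 407131 = 23·17701 + 8
29: 407131 = 29·14039

29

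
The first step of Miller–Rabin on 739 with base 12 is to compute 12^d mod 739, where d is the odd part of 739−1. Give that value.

739 − 1 = 738 = 2^1 · 369, so d = 369.
12^1 ≡ 12 (mod 739)
12^2 ≡ 12^2 = 144 ≡ 144 (mod 739)
12^4 ≡ 144^2 = 20736 ≡ 44 (mod 739)
12^8 ≡ 44^2 = 1936 ≡ 458 (mod 739)
12^16 ≡ 458^2 = 209764 ≡ 627 (mod 739)
12^32 ≡ 627^2 = 393129 ≡ 720 (mod 739)
12^64 ≡ 720^2 = 518400 ≡ 361 (mod 739)
12^128 ≡ 361^2 = 130321 ≡ 257 (mod 739)
12^256 ≡ 257^2 = 66049 ≡ 278 (mod 739)
369 = 256 + 64 + 32 + 16 + 1 in binary powers of 2.
So 12^369 ≡ 278 · 361 · 720 · 627 · 12 ≡ 738 (mod 739).
Since 12^d ≡ 738 (mod 739), base 12 does not prove 739 composite.

738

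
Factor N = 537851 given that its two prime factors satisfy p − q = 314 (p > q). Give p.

907

Since p = q + 314, we have 537851 = q(q + 314), so q² + 314q − 537851 = 0.
Discriminant: 314² + 4·537851 = 98596 + 2151404 = 2250000; √2250000 = 1500.
q = (−314 + 1500)/2 = 593, and p = q + 314 = 907.
Check: 593 · 907 = 537851.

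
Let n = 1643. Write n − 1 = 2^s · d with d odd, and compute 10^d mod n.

1643 − 1 = 1642 = 2^1 · 821, so d = 821.
10^1 ≡ 10 (mod 1643)
10^2 ≡ 10^2 = 100 ≡ 100 (mod 1643)
10^4 ≡ 100^2 = 10000 ≡ 142 (mod 1643)
10^8 ≡ 142^2 = 20164 ≡ 448 (mod 1643)
10^16 ≡ 448^2 = 200704 ≡ 258 (mod 1643)
10^32 ≡ 258^2 = 66564 ≡ 844 (mod 1643)
10^64 ≡ 844^2 = 712336 ≡ 917 (mod 1643)
10^128 ≡ 917^2 = 840889 ≡ 1316 (mod 1643)
10^256 ≡ 1316^2 = 1731856 ≡ 134 (mod 1643)
10^512 ≡ 134^2 = 17956 ≡ 1526 (mod 1643)
821 = 512 + 256 + 32 + 16 + 4 + 1 in binary powers of 2.
So 10^821 ≡ 1526 · 134 · 844 · 258 · 142 · 10 ≡ 577 (mod 1643).
Squaring chain: 577; never reaches −1, so base 10 is a Miller–Rabin witness that 1643 is composite.

577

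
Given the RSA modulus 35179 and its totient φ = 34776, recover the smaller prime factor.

φ(n) = (p−1)(q−1) = n − (p+q) + 1, so p + q = 35179 − 34776 + 1 = 404.
p and q are the roots of t² − 404t + 35179 = 0.
Discriminant: 404² − 4·35179 = 163216 − 140716 = 22500; √22500 = 150.
q = (404 − 150)/2 = 127, p = (404 + 150)/2 = 277.
Check: 127 · 277 = 35179.

127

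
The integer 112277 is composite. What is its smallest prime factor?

112277 is odd.
Digit sum 20, not divisible by 3.
Ends in 7: not divisible by 5.
7: 112277 = 7·16039 + 4
11: 112277 = 11·10207

11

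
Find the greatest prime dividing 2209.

47

2209 = 47 · 47
47 = 47 · 1
So 2209 = 47^2; the largest prime factor is 47.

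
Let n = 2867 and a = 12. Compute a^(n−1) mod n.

683

12^1 ≡ 12 (mod 2867)
12^2 ≡ 12^2 = 144 ≡ 144 (mod 2867)
12^4 ≡ 144^2 = 20736 ≡ 667 (mod 2867)
12^8 ≡ 667^2 = 444889 ≡ 504 (mod 2867)
12^16 ≡ 504^2 = 254016 ≡ 1720 (mod 2867)
12^32 ≡ 1720^2 = 2958400 ≡ 2523 (mod 2867)
12^64 ≡ 2523^2 = 6365529 ≡ 789 (mod 2867)
12^128 ≡ 789^2 = 622521 ≡ 382 (mod 2867)
12^256 ≡ 382^2 = 145924 ≡ 2574 (mod 2867)
12^512 ≡ 2574^2 = 6625476 ≡ 2706 (mod 2867)
12^1024 ≡ 2706^2 = 7322436 ≡ 118 (mod 2867)
12^2048 ≡ 118^2 = 13924 ≡ 2456 (mod 2867)
2866 = 2048 + 512 + 256 + 32 + 16 + 2 in binary powers of 2.
So 12^2866 ≡ 2456 · 2706 · 2574 · 2523 · 1720 · 144 ≡ 683 (mod 2867).
Since 683 ≠ 1, base 12 is a Fermat witness: 2867 is composite.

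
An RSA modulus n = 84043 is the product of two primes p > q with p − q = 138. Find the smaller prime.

229

Since p = q + 138, we have 84043 = q(q + 138), so q² + 138q − 84043 = 0.
Discriminant: 138² + 4·84043 = 19044 + 336172 = 355216; √355216 = 596.
q = (−138 + 596)/2 = 229, and p = q + 138 = 367.
Check: 229 · 367 = 84043.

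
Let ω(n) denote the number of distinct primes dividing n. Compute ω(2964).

4

2964 = 2^2 · 741
741 = 3 · 247
247 = 13 · 19
2964 = 2^2 · 3 · 13 · 19, which has 4 distinct prime factors.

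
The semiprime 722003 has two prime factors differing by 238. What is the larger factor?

Since p = q + 238, we have 722003 = q(q + 238), so q² + 238q − 722003 = 0.
Discriminant: 238² + 4·722003 = 56644 + 2888012 = 2944656; √2944656 = 1716.
q = (−238 + 1716)/2 = 739, and p = q + 238 = 977.
Check: 739 · 977 = 722003.

977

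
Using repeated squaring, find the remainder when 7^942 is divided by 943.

156

7^1 ≡ 7 (mod 943)
7^2 ≡ 7^2 = 49 ≡ 49 (mod 943)
7^4 ≡ 49^2 = 2401 ≡ 515 (mod 943)
7^8 ≡ 515^2 = 265225 ≡ 242 (mod 943)
7^16 ≡ 242^2 = 58564 ≡ 98 (mod 943)
7^32 ≡ 98^2 = 9604 ≡ 174 (mod 943)
7^64 ≡ 174^2 = 30276 ≡ 100 (mod 943)
7^128 ≡ 100^2 = 10000 ≡ 570 (mod 943)
7^256 ≡ 570^2 = 324900 ≡ 508 (mod 943)
7^512 ≡ 508^2 = 258064 ≡ 625 (mod 943)
942 = 512 + 256 + 128 + 32 + 8 + 4 + 2 in binary powers of 2.
So 7^942 ≡ 625 · 508 · 570 · 174 · 242 · 515 · 49 ≡ 156 (mod 943).
Since 156 ≠ 1, base 7 is a Fermat witness: 943 is composite.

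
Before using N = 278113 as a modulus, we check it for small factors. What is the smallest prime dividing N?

11

278113 is odd.
Digit sum 22, not divisible by 3.
Ends in 3: not divisible by 5.
7: 278113 = 7·39730 + 3
11: 278113 = 11·25283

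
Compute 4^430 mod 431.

1

4^1 ≡ 4 (mod 431)
4^2 ≡ 4^2 = 16 ≡ 16 (mod 431)
4^4 ≡ 16^2 = 256 ≡ 256 (mod 431)
4^8 ≡ 256^2 = 65536 ≡ 24 (mod 431)
4^16 ≡ 24^2 = 576 ≡ 145 (mod 431)
4^32 ≡ 145^2 = 21025 ≡ 337 (mod 431)
4^64 ≡ 337^2 = 113569 ≡ 216 (mod 431)
4^128 ≡ 216^2 = 46656 ≡ 108 (mod 431)
4^256 ≡ 108^2 = 11664 ≡ 27 (mod 431)
430 = 256 + 128 + 32 + 8 + 4 + 2 in binary powers of 2.
So 4^430 ≡ 27 · 108 · 337 · 24 · 256 · 16 ≡ 1 (mod 431).
Since the result is 1, base 4 gives no evidence that 431 is composite.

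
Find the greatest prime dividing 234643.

234643 = 41 · 5723
5723 = 59 · 97
97 is prime.
So 234643 = 41 · 59 · 97; the largest prime factor is 97.

97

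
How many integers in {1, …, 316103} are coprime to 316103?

294840

Factor: 316103 = 19 · 127 · 131.
φ(316103) = (19−1) · (127−1) · (131−1) = 18 · 126 · 130 = 294840.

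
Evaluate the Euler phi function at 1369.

1332

Factor: 1369 = 37^2.
φ(1369) = 37^1·(37−1) = 1332.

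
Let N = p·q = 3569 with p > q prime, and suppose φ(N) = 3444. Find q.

43

φ(n) = (p−1)(q−1) = n − (p+q) + 1, so p + q = 3569 − 3444 + 1 = 126.
p and q are the roots of t² − 126t + 3569 = 0.
Discriminant: 126² − 4·3569 = 15876 − 14276 = 1600; √1600 = 40.
q = (126 − 40)/2 = 43, p = (126 + 40)/2 = 83.
Check: 43 · 83 = 3569.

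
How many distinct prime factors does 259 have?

2

259 = 7 · 37
259 = 7 · 37, which has 2 distinct prime factors.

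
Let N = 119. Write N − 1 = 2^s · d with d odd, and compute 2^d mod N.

25

119 − 1 = 118 = 2^1 · 59, so d = 59.
2^1 ≡ 2 (mod 119)
2^2 ≡ 2^2 = 4 ≡ 4 (mod 119)
2^4 ≡ 4^2 = 16 ≡ 16 (mod 119)
2^8 ≡ 16^2 = 256 ≡ 18 (mod 119)
2^16 ≡ 18^2 = 324 ≡ 86 (mod 119)
2^32 ≡ 86^2 = 7396 ≡ 18 (mod 119)
59 = 32 + 16 + 8 + 2 + 1 in binary powers of 2.
So 2^59 ≡ 18 · 86 · 18 · 4 · 2 ≡ 25 (mod 119).
Squaring chain: 25; never reaches −1, so base 2 is a Miller–Rabin witness that 119 is composite.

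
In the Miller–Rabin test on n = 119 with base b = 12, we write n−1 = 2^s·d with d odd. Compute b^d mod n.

108

119 − 1 = 118 = 2^1 · 59, so d = 59.
12^1 ≡ 12 (mod 119)
12^2 ≡ 12^2 = 144 ≡ 25 (mod 119)
12^4 ≡ 25^2 = 625 ≡ 30 (mod 119)
12^8 ≡ 30^2 = 900 ≡ 67 (mod 119)
12^16 ≡ 67^2 = 4489 ≡ 86 (mod 119)
12^32 ≡ 86^2 = 7396 ≡ 18 (mod 119)
59 = 32 + 16 + 8 + 2 + 1 in binary powers of 2.
So 12^59 ≡ 18 · 86 · 67 · 25 · 12 ≡ 108 (mod 119).
Squaring chain: 108; never reaches −1, so base 12 is a Miller–Rabin witness that 119 is composite.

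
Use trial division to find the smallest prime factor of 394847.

31

394847 is odd.
Digit sum 35, not divisible by 3.
Ends in 7: not divisible by 5.
7: 394847 = 7·56406 + 5
11: 394847 = 11·35895 + 2
13: 394847 = 13·30372 + 11
17: 394847 = 17·23226 + 5
19: 394847 = 19·20781 + 8
23: 394847 = 23·17167 + 6
29: 394847 = 29·13615 + 12
31: 394847 = 31·12737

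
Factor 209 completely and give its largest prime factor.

19

209 = 11 · 19
19 is prime.
So 209 = 11 · 19; the largest prime factor is 19.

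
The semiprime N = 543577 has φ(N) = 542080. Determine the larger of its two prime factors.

881

φ(n) = (p−1)(q−1) = n − (p+q) + 1, so p + q = 543577 − 542080 + 1 = 1498.
p and q are the roots of t² − 1498t + 543577 = 0.
Discriminant: 1498² − 4·543577 = 2244004 − 2174308 = 69696; √69696 = 264.
q = (1498 − 264)/2 = 617, p = (1498 + 264)/2 = 881.
Check: 617 · 881 = 543577.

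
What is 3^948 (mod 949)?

1

3^1 ≡ 3 (mod 949)
3^2 ≡ 3^2 = 9 ≡ 9 (mod 949)
3^4 ≡ 9^2 = 81 ≡ 81 (mod 949)
3^8 ≡ 81^2 = 6561 ≡ 867 (mod 949)
3^16 ≡ 867^2 = 751689 ≡ 81 (mod 949)
3^32 ≡ 81^2 = 6561 ≡ 867 (mod 949)
3^64 ≡ 867^2 = 751689 ≡ 81 (mod 949)
3^128 ≡ 81^2 = 6561 ≡ 867 (mod 949)
3^256 ≡ 867^2 = 751689 ≡ 81 (mod 949)
3^512 ≡ 81^2 = 6561 ≡ 867 (mod 949)
948 = 512 + 256 + 128 + 32 + 16 + 4 in binary powers of 2.
So 3^948 ≡ 867 · 81 · 867 · 867 · 81 · 81 ≡ 1 (mod 949).
Since the result is 1, base 3 gives no evidence that 949 is composite.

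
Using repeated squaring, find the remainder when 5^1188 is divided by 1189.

5^1 ≡ 5 (mod 1189)
5^2 ≡ 5^2 = 25 ≡ 25 (mod 1189)
5^4 ≡ 25^2 = 625 ≡ 625 (mod 1189)
5^8 ≡ 625^2 = 390625 ≡ 633 (mod 1189)
5^16 ≡ 633^2 = 400689 ≡ 1185 (mod 1189)
5^32 ≡ 1185^2 = 1404225 ≡ 16 (mod 1189)
5^64 ≡ 16^2 = 256 ≡ 256 (mod 1189)
5^128 ≡ 256^2 = 65536 ≡ 141 (mod 1189)
5^256 ≡ 141^2 = 19881 ≡ 857 (mod 1189)
5^512 ≡ 857^2 = 734449 ≡ 836 (mod 1189)
5^1024 ≡ 836^2 = 698896 ≡ 953 (mod 1189)
1188 = 1024 + 128 + 32 + 4 in binary powers of 2.
So 5^1188 ≡ 953 · 141 · 16 · 625 ≡ 674 (mod 1189).
Since 674 ≠ 1, base 5 is a Fermat witness: 1189 is composite.

674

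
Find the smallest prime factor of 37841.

37841 is odd.
Digit sum 23, not divisible by 3.
Ends in 1: not divisible by 5.
7: 37841 = 7·5405 + 6
11: 37841 = 11·3440 + 1
13: 37841 = 13·2910 + 11
17: 37841 = 17·2225 + 16
19: 37841 = 19·1991 + 12
23: 37841 = 23·1645 + 6
29: 37841 = 29·1304 + 25
31: 37841 = 31·1220 + 21
37: 37841 = 37·1022 + 27
41: 37841 = 41·922 + 39
43: 37841 = 43·880 + 1
47: 37841 = 47·805 + 6
53: 37841 = 53·713 + 52
59: 37841 = 59·641 + 22
61: 37841 = 61·620 + 21
67: 37841 = 67·564 + 53
71: 37841 = 71·532 + 69
73: 37841 = 73·518 + 27
79: 37841 = 79·479

79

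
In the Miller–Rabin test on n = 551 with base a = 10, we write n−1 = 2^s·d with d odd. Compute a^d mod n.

551 − 1 = 550 = 2^1 · 275, so d = 275.
10^1 ≡ 10 (mod 551)
10^2 ≡ 10^2 = 100 ≡ 100 (mod 551)
10^4 ≡ 100^2 = 10000 ≡ 82 (mod 551)
10^8 ≡ 82^2 = 6724 ≡ 112 (mod 551)
10^16 ≡ 112^2 = 12544 ≡ 422 (mod 551)
10^32 ≡ 422^2 = 178084 ≡ 111 (mod 551)
10^64 ≡ 111^2 = 12321 ≡ 199 (mod 551)
10^128 ≡ 199^2 = 39601 ≡ 480 (mod 551)
10^256 ≡ 480^2 = 230400 ≡ 82 (mod 551)
275 = 256 + 16 + 2 + 1 in binary powers of 2.
So 10^275 ≡ 82 · 422 · 100 · 10 ≡ 98 (mod 551).
Squaring chain: 98; never reaches −1, so base 10 is a Miller–Rabin witness that 551 is composite.

98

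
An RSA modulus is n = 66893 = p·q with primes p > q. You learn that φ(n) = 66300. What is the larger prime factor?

443

φ(n) = (p−1)(q−1) = n − (p+q) + 1, so p + q = 66893 − 66300 + 1 = 594.
p and q are the roots of t² − 594t + 66893 = 0.
Discriminant: 594² − 4·66893 = 352836 − 267572 = 85264; √85264 = 292.
q = (594 − 292)/2 = 151, p = (594 + 292)/2 = 443.
Check: 151 · 443 = 66893.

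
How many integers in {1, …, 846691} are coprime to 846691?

814080

Factor: 846691 = 41 · 107 · 193.
φ(846691) = (41−1) · (107−1) · (193−1) = 40 · 106 · 192 = 814080.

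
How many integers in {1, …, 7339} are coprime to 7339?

7120

Factor: 7339 = 41 · 179.
φ(7339) = (41−1) · (179−1) = 40 · 178 = 7120.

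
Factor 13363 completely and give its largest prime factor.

13363 = 7 · 1909
1909 = 23 · 83
83 is prime.
So 13363 = 7 · 23 · 83; the largest prime factor is 83.

83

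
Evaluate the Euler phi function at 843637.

815400

Factor: 843637 = 37 · 151^2.
φ(843637) = (37−1) · 151^1·(151−1) = 36 · 22650 = 815400.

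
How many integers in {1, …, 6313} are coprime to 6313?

Factor: 6313 = 59 · 107.
φ(6313) = (59−1) · (107−1) = 58 · 106 = 6148.

6148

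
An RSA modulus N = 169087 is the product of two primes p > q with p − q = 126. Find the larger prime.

Since p = q + 126, we have 169087 = q(q + 126), so q² + 126q − 169087 = 0.
Discriminant: 126² + 4·169087 = 15876 + 676348 = 692224; √692224 = 832.
q = (−126 + 832)/2 = 353, and p = q + 126 = 479.
Check: 353 · 479 = 169087.

479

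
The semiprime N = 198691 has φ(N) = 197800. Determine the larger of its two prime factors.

φ(n) = (p−1)(q−1) = n − (p+q) + 1, so p + q = 198691 − 197800 + 1 = 892.
p and q are the roots of t² − 892t + 198691 = 0.
Discriminant: 892² − 4·198691 = 795664 − 794764 = 900; √900 = 30.
q = (892 − 30)/2 = 431, p = (892 + 30)/2 = 461.
Check: 431 · 461 = 198691.

461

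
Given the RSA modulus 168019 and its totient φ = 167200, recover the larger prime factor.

419

φ(n) = (p−1)(q−1) = n − (p+q) + 1, so p + q = 168019 − 167200 + 1 = 820.
p and q are the roots of t² − 820t + 168019 = 0.
Discriminant: 820² − 4·168019 = 672400 − 672076 = 324; √324 = 18.
q = (820 − 18)/2 = 401, p = (820 + 18)/2 = 419.
Check: 401 · 419 = 168019.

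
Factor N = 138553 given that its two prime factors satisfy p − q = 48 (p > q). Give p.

397

Since p = q + 48, we have 138553 = q(q + 48), so q² + 48q − 138553 = 0.
Discriminant: 48² + 4·138553 = 2304 + 554212 = 556516; √556516 = 746.
q = (−48 + 746)/2 = 349, and p = q + 48 = 397.
Check: 349 · 397 = 138553.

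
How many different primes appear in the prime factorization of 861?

3

861 = 3 · 287
287 = 7 · 41
861 = 3 · 7 · 41, which has 3 distinct prime factors.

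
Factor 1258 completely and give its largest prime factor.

1258 = 2 · 629
629 = 17 · 37
37 is prime.
So 1258 = 2 · 17 · 37; the largest prime factor is 37.

37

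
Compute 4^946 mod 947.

4^1 ≡ 4 (mod 947)
4^2 ≡ 4^2 = 16 ≡ 16 (mod 947)
4^4 ≡ 16^2 = 256 ≡ 256 (mod 947)
4^8 ≡ 256^2 = 65536 ≡ 193 (mod 947)
4^16 ≡ 193^2 = 37249 ≡ 316 (mod 947)
4^32 ≡ 316^2 = 99856 ≡ 421 (mod 947)
4^64 ≡ 421^2 = 177241 ≡ 152 (mod 947)
4^128 ≡ 152^2 = 23104 ≡ 376 (mod 947)
4^256 ≡ 376^2 = 141376 ≡ 273 (mod 947)
4^512 ≡ 273^2 = 74529 ≡ 663 (mod 947)
946 = 512 + 256 + 128 + 32 + 16 + 2 in binary powers of 2.
So 4^946 ≡ 663 · 273 · 376 · 421 · 316 · 16 ≡ 1 (mod 947).
Since the result is 1, base 4 gives no evidence that 947 is composite.

1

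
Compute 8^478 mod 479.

1

8^1 ≡ 8 (mod 479)
8^2 ≡ 8^2 = 64 ≡ 64 (mod 479)
8^4 ≡ 64^2 = 4096 ≡ 264 (mod 479)
8^8 ≡ 264^2 = 69696 ≡ 241 (mod 479)
8^16 ≡ 241^2 = 58081 ≡ 122 (mod 479)
8^32 ≡ 122^2 = 14884 ≡ 35 (mod 479)
8^64 ≡ 35^2 = 1225 ≡ 267 (mod 479)
8^128 ≡ 267^2 = 71289 ≡ 397 (mod 479)
8^256 ≡ 397^2 = 157609 ≡ 18 (mod 479)
478 = 256 + 128 + 64 + 16 + 8 + 4 + 2 in binary powers of 2.
So 8^478 ≡ 18 · 397 · 267 · 122 · 241 · 264 · 64 ≡ 1 (mod 479).
Since the result is 1, base 8 gives no evidence that 479 is composite.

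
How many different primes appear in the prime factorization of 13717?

3

13717 = 11 · 1247
1247 = 29 · 43
13717 = 11 · 29 · 43, which has 3 distinct prime factors.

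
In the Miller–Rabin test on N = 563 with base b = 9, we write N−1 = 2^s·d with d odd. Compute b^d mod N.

563 − 1 = 562 = 2^1 · 281, so d = 281.
9^1 ≡ 9 (mod 563)
9^2 ≡ 9^2 = 81 ≡ 81 (mod 563)
9^4 ≡ 81^2 = 6561 ≡ 368 (mod 563)
9^8 ≡ 368^2 = 135424 ≡ 304 (mod 563)
9^16 ≡ 304^2 = 92416 ≡ 84 (mod 563)
9^32 ≡ 84^2 = 7056 ≡ 300 (mod 563)
9^64 ≡ 300^2 = 90000 ≡ 483 (mod 563)
9^128 ≡ 483^2 = 233289 ≡ 207 (mod 563)
9^256 ≡ 207^2 = 42849 ≡ 61 (mod 563)
281 = 256 + 16 + 8 + 1 in binary powers of 2.
So 9^281 ≡ 61 · 84 · 304 · 9 ≡ 1 (mod 563).
Since 9^d ≡ 1 (mod 563), base 9 does not prove 563 composite.

1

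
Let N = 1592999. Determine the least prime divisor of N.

1592999 is odd.
Digit sum 44, not divisible by 3.
Ends in 9: not divisible by 5.
7: 1592999 = 7·227571 + 2
11: 1592999 = 11·144818 + 1
13: 1592999 = 13·122538 + 5
17: 1592999 = 17·93705 + 14
19: 1592999 = 19·83842 + 1
23: 1592999 = 23·69260 + 19
29: 1592999 = 29·54931

29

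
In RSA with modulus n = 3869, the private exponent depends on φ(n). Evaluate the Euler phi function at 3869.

Factor: 3869 = 53 · 73.
φ(3869) = (53−1) · (73−1) = 52 · 72 = 3744.

3744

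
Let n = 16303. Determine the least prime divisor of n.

16303 is odd.
Digit sum 13, not divisible by 3.
Ends in 3: not divisible by 5.
7: 16303 = 7·2329

7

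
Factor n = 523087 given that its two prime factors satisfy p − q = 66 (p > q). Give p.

Since p = q + 66, we have 523087 = q(q + 66), so q² + 66q − 523087 = 0.
Discriminant: 66² + 4·523087 = 4356 + 2092348 = 2096704; √2096704 = 1448.
q = (−66 + 1448)/2 = 691, and p = q + 66 = 757.
Check: 691 · 757 = 523087.

757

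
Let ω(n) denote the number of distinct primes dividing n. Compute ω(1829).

2

1829 = 31 · 59
1829 = 31 · 59, which has 2 distinct prime factors.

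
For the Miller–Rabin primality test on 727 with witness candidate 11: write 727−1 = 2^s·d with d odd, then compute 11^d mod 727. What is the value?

726

727 − 1 = 726 = 2^1 · 363, so d = 363.
11^1 ≡ 11 (mod 727)
11^2 ≡ 11^2 = 121 ≡ 121 (mod 727)
11^4 ≡ 121^2 = 14641 ≡ 101 (mod 727)
11^8 ≡ 101^2 = 10201 ≡ 23 (mod 727)
11^16 ≡ 23^2 = 529 ≡ 529 (mod 727)
11^32 ≡ 529^2 = 279841 ≡ 673 (mod 727)
11^64 ≡ 673^2 = 452929 ≡ 8 (mod 727)
11^128 ≡ 8^2 = 64 ≡ 64 (mod 727)
11^256 ≡ 64^2 = 4096 ≡ 461 (mod 727)
363 = 256 + 64 + 32 + 8 + 2 + 1 in binary powers of 2.
So 11^363 ≡ 461 · 8 · 673 · 23 · 121 · 11 ≡ 726 (mod 727).
Since 11^d ≡ 726 (mod 727), base 11 does not prove 727 composite.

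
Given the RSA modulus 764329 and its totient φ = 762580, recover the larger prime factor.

φ(n) = (p−1)(q−1) = n − (p+q) + 1, so p + q = 764329 − 762580 + 1 = 1750.
p and q are the roots of t² − 1750t + 764329 = 0.
Discriminant: 1750² − 4·764329 = 3062500 − 3057316 = 5184; √5184 = 72.
q = (1750 − 72)/2 = 839, p = (1750 + 72)/2 = 911.
Check: 839 · 911 = 764329.

911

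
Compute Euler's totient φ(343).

294

Factor: 343 = 7^3.
φ(343) = 7^2·(7−1) = 294.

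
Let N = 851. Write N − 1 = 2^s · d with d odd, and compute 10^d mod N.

851 − 1 = 850 = 2^1 · 425, so d = 425.
10^1 ≡ 10 (mod 851)
10^2 ≡ 10^2 = 100 ≡ 100 (mod 851)
10^4 ≡ 100^2 = 10000 ≡ 639 (mod 851)
10^8 ≡ 639^2 = 408321 ≡ 692 (mod 851)
10^16 ≡ 692^2 = 478864 ≡ 602 (mod 851)
10^32 ≡ 602^2 = 362404 ≡ 729 (mod 851)
10^64 ≡ 729^2 = 531441 ≡ 417 (mod 851)
10^128 ≡ 417^2 = 173889 ≡ 285 (mod 851)
10^256 ≡ 285^2 = 81225 ≡ 380 (mod 851)
425 = 256 + 128 + 32 + 8 + 1 in binary powers of 2.
So 10^425 ≡ 380 · 285 · 729 · 692 · 10 ≡ 359 (mod 851).
Squaring chain: 359; never reaches −1, so base 10 is a Miller–Rabin witness that 851 is composite.

359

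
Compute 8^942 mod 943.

679

8^1 ≡ 8 (mod 943)
8^2 ≡ 8^2 = 64 ≡ 64 (mod 943)
8^4 ≡ 64^2 = 4096 ≡ 324 (mod 943)
8^8 ≡ 324^2 = 104976 ≡ 303 (mod 943)
8^16 ≡ 303^2 = 91809 ≡ 338 (mod 943)
8^32 ≡ 338^2 = 114244 ≡ 141 (mod 943)
8^64 ≡ 141^2 = 19881 ≡ 78 (mod 943)
8^128 ≡ 78^2 = 6084 ≡ 426 (mod 943)
8^256 ≡ 426^2 = 181476 ≡ 420 (mod 943)
8^512 ≡ 420^2 = 176400 ≡ 59 (mod 943)
942 = 512 + 256 + 128 + 32 + 8 + 4 + 2 in binary powers of 2.
So 8^942 ≡ 59 · 420 · 426 · 141 · 303 · 324 · 64 ≡ 679 (mod 943).
Since 679 ≠ 1, base 8 is a Fermat witness: 943 is composite.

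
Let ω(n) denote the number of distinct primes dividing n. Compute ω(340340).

6

340340 = 2^2 · 85085
85085 = 5 · 17017
17017 = 7 · 2431
2431 = 11 · 221
221 = 13 · 17
340340 = 2^2 · 5 · 7 · 11 · 13 · 17, which has 6 distinct prime factors.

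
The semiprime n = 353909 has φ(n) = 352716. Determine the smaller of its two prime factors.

φ(n) = (p−1)(q−1) = n − (p+q) + 1, so p + q = 353909 − 352716 + 1 = 1194.
p and q are the roots of t² − 1194t + 353909 = 0.
Discriminant: 1194² − 4·353909 = 1425636 − 1415636 = 10000; √10000 = 100.
q = (1194 − 100)/2 = 547, p = (1194 + 100)/2 = 647.
Check: 547 · 647 = 353909.

547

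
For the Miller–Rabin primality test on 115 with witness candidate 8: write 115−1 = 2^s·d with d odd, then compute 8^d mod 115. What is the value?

18

115 − 1 = 114 = 2^1 · 57, so d = 57.
8^1 ≡ 8 (mod 115)
8^2 ≡ 8^2 = 64 ≡ 64 (mod 115)
8^4 ≡ 64^2 = 4096 ≡ 71 (mod 115)
8^8 ≡ 71^2 = 5041 ≡ 96 (mod 115)
8^16 ≡ 96^2 = 9216 ≡ 16 (mod 115)
8^32 ≡ 16^2 = 256 ≡ 26 (mod 115)
57 = 32 + 16 + 8 + 1 in binary powers of 2.
So 8^57 ≡ 26 · 16 · 96 · 8 ≡ 18 (mod 115).
Squaring chain: 18; never reaches −1, so base 8 is a Miller–Rabin witness that 115 is composite.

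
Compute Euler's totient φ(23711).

Factor: 23711 = 131 · 181.
φ(23711) = (131−1) · (181−1) = 130 · 180 = 23400.

23400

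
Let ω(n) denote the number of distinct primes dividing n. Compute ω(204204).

6

204204 = 2^2 · 51051
51051 = 3 · 17017
17017 = 7 · 2431
2431 = 11 · 221
221 = 13 · 17
204204 = 2^2 · 3 · 7 · 11 · 13 · 17, which has 6 distinct prime factors.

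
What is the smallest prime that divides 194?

2

194 is even: 2 divides it.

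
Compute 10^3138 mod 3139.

2363

10^1 ≡ 10 (mod 3139)
10^2 ≡ 10^2 = 100 ≡ 100 (mod 3139)
10^4 ≡ 100^2 = 10000 ≡ 583 (mod 3139)
10^8 ≡ 583^2 = 339889 ≡ 877 (mod 3139)
10^16 ≡ 877^2 = 769129 ≡ 74 (mod 3139)
10^32 ≡ 74^2 = 5476 ≡ 2337 (mod 3139)
10^64 ≡ 2337^2 = 5461569 ≡ 2848 (mod 3139)
10^128 ≡ 2848^2 = 8111104 ≡ 3067 (mod 3139)
10^256 ≡ 3067^2 = 9406489 ≡ 2045 (mod 3139)
10^512 ≡ 2045^2 = 4182025 ≡ 877 (mod 3139)
10^1024 ≡ 877^2 = 769129 ≡ 74 (mod 3139)
10^2048 ≡ 74^2 = 5476 ≡ 2337 (mod 3139)
3138 = 2048 + 1024 + 64 + 2 in binary powers of 2.
So 10^3138 ≡ 2337 · 74 · 2848 · 100 ≡ 2363 (mod 3139).
Since 2363 ≠ 1, base 10 is a Fermat witness: 3139 is composite.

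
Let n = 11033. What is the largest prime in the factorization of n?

59

11033 = 11 · 1003
1003 = 17 · 59
59 is prime.
So 11033 = 11 · 17 · 59; the largest prime factor is 59.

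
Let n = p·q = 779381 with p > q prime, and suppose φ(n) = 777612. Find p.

947

φ(n) = (p−1)(q−1) = n − (p+q) + 1, so p + q = 779381 − 777612 + 1 = 1770.
p and q are the roots of t² − 1770t + 779381 = 0.
Discriminant: 1770² − 4·779381 = 3132900 − 3117524 = 15376; √15376 = 124.
q = (1770 − 124)/2 = 823, p = (1770 + 124)/2 = 947.
Check: 823 · 947 = 779381.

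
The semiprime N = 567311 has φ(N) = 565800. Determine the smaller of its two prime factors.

691

φ(n) = (p−1)(q−1) = n − (p+q) + 1, so p + q = 567311 − 565800 + 1 = 1512.
p and q are the roots of t² − 1512t + 567311 = 0.
Discriminant: 1512² − 4·567311 = 2286144 − 2269244 = 16900; √16900 = 130.
q = (1512 − 130)/2 = 691, p = (1512 + 130)/2 = 821.
Check: 691 · 821 = 567311.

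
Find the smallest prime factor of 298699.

19

298699 is odd.
Digit sum 43, not divisible by 3.
Ends in 9: not divisible by 5.
7: 298699 = 7·42671 + 2
11: 298699 = 11·27154 + 5
13: 298699 = 13·22976 + 11
17: 298699 = 17·17570 + 9
19: 298699 = 19·15721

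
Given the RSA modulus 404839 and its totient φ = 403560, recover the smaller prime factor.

571

φ(n) = (p−1)(q−1) = n − (p+q) + 1, so p + q = 404839 − 403560 + 1 = 1280.
p and q are the roots of t² − 1280t + 404839 = 0.
Discriminant: 1280² − 4·404839 = 1638400 − 1619356 = 19044; √19044 = 138.
q = (1280 − 138)/2 = 571, p = (1280 + 138)/2 = 709.
Check: 571 · 709 = 404839.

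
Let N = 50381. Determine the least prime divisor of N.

50381 is odd.
Digit sum 17, not divisible by 3.
Ends in 1: not divisible by 5.
7: 50381 = 7·7197 + 2
11: 50381 = 11·4580 + 1
13: 50381 = 13·3875 + 6
17: 50381 = 17·2963 + 10
19: 50381 = 19·2651 + 12
23: 50381 = 23·2190 + 11
29: 50381 = 29·1737 + 8
31: 50381 = 31·1625 + 6
37: 50381 = 37·1361 + 24
41: 50381 = 41·1228 + 33
43: 50381 = 43·1171 + 28
47: 50381 = 47·1071 + 44
53: 50381 = 53·950 + 31
59: 50381 = 59·853 + 54
61: 50381 = 61·825 + 56
67: 50381 = 67·751 + 64
71: 50381 = 71·709 + 42
73: 50381 = 73·690 + 11
79: 50381 = 79·637 + 58
83: 50381 = 83·607

83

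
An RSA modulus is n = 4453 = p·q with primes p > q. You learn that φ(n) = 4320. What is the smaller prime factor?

61

φ(n) = (p−1)(q−1) = n − (p+q) + 1, so p + q = 4453 − 4320 + 1 = 134.
p and q are the roots of t² − 134t + 4453 = 0.
Discriminant: 134² − 4·4453 = 17956 − 17812 = 144; √144 = 12.
q = (134 − 12)/2 = 61, p = (134 + 12)/2 = 73.
Check: 61 · 73 = 4453.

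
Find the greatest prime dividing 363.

11

363 = 3 · 121
121 = 11 · 11
11 = 11 · 1
So 363 = 3 · 11^2; the largest prime factor is 11.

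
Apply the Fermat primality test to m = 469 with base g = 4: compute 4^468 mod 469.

344

4^1 ≡ 4 (mod 469)
4^2 ≡ 4^2 = 16 ≡ 16 (mod 469)
4^4 ≡ 16^2 = 256 ≡ 256 (mod 469)
4^8 ≡ 256^2 = 65536 ≡ 345 (mod 469)
4^16 ≡ 345^2 = 119025 ≡ 368 (mod 469)
4^32 ≡ 368^2 = 135424 ≡ 352 (mod 469)
4^64 ≡ 352^2 = 123904 ≡ 88 (mod 469)
4^128 ≡ 88^2 = 7744 ≡ 240 (mod 469)
4^256 ≡ 240^2 = 57600 ≡ 382 (mod 469)
468 = 256 + 128 + 64 + 16 + 4 in binary powers of 2.
So 4^468 ≡ 382 · 240 · 88 · 368 · 256 ≡ 344 (mod 469).
Since 344 ≠ 1, base 4 is a Fermat witness: 469 is composite.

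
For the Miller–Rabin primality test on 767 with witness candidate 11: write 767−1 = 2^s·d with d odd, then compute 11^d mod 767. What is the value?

32

767 − 1 = 766 = 2^1 · 383, so d = 383.
11^1 ≡ 11 (mod 767)
11^2 ≡ 11^2 = 121 ≡ 121 (mod 767)
11^4 ≡ 121^2 = 14641 ≡ 68 (mod 767)
11^8 ≡ 68^2 = 4624 ≡ 22 (mod 767)
11^16 ≡ 22^2 = 484 ≡ 484 (mod 767)
11^32 ≡ 484^2 = 234256 ≡ 321 (mod 767)
11^64 ≡ 321^2 = 103041 ≡ 263 (mod 767)
11^128 ≡ 263^2 = 69169 ≡ 139 (mod 767)
11^256 ≡ 139^2 = 19321 ≡ 146 (mod 767)
383 = 256 + 64 + 32 + 16 + 8 + 4 + 2 + 1 in binary powers of 2.
So 11^383 ≡ 146 · 263 · 321 · 484 · 22 · 68 · 121 · 11 ≡ 32 (mod 767).
Squaring chain: 32; never reaches −1, so base 11 is a Miller–Rabin witness that 767 is composite.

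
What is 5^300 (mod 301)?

5^1 ≡ 5 (mod 301)
5^2 ≡ 5^2 = 25 ≡ 25 (mod 301)
5^4 ≡ 25^2 = 625 ≡ 23 (mod 301)
5^8 ≡ 23^2 = 529 ≡ 228 (mod 301)
5^16 ≡ 228^2 = 51984 ≡ 212 (mod 301)
5^32 ≡ 212^2 = 44944 ≡ 95 (mod 301)
5^64 ≡ 95^2 = 9025 ≡ 296 (mod 301)
5^128 ≡ 296^2 = 87616 ≡ 25 (mod 301)
5^256 ≡ 25^2 = 625 ≡ 23 (mod 301)
300 = 256 + 32 + 8 + 4 in binary powers of 2.
So 5^300 ≡ 23 · 95 · 228 · 23 ≡ 274 (mod 301).
Since 274 ≠ 1, base 5 is a Fermat witness: 301 is composite.

274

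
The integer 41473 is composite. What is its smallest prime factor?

41473 is odd.
Digit sum 19, not divisible by 3.
Ends in 3: not divisible by 5.
7: 41473 = 7·5924 + 5
11: 41473 = 11·3770 + 3
13: 41473 = 13·3190 + 3
17: 41473 = 17·2439 + 10
19: 41473 = 19·2182 + 15
23: 41473 = 23·1803 + 4
29: 41473 = 29·1430 + 3
31: 41473 = 31·1337 + 26
37: 41473 = 37·1120 + 33
41: 41473 = 41·1011 + 22
43: 41473 = 43·964 + 21
47: 41473 = 47·882 + 19
53: 41473 = 53·782 + 27
59: 41473 = 59·702 + 55
61: 41473 = 61·679 + 54
67: 41473 = 67·619

67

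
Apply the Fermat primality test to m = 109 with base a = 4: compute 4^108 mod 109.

4^1 ≡ 4 (mod 109)
4^2 ≡ 4^2 = 16 ≡ 16 (mod 109)
4^4 ≡ 16^2 = 256 ≡ 38 (mod 109)
4^8 ≡ 38^2 = 1444 ≡ 27 (mod 109)
4^16 ≡ 27^2 = 729 ≡ 75 (mod 109)
4^32 ≡ 75^2 = 5625 ≡ 66 (mod 109)
4^64 ≡ 66^2 = 4356 ≡ 105 (mod 109)
108 = 64 + 32 + 8 + 4 in binary powers of 2.
So 4^108 ≡ 105 · 66 · 27 · 38 ≡ 1 (mod 109).
Since the result is 1, base 4 gives no evidence that 109 is composite.

1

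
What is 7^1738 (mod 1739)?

7^1 ≡ 7 (mod 1739)
7^2 ≡ 7^2 = 49 ≡ 49 (mod 1739)
7^4 ≡ 49^2 = 2401 ≡ 662 (mod 1739)
7^8 ≡ 662^2 = 438244 ≡ 16 (mod 1739)
7^16 ≡ 16^2 = 256 ≡ 256 (mod 1739)
7^32 ≡ 256^2 = 65536 ≡ 1193 (mod 1739)
7^64 ≡ 1193^2 = 1423249 ≡ 747 (mod 1739)
7^128 ≡ 747^2 = 558009 ≡ 1529 (mod 1739)
7^256 ≡ 1529^2 = 2337841 ≡ 625 (mod 1739)
7^512 ≡ 625^2 = 390625 ≡ 1089 (mod 1739)
7^1024 ≡ 1089^2 = 1185921 ≡ 1662 (mod 1739)
1738 = 1024 + 512 + 128 + 64 + 8 + 2 in binary powers of 2.
So 7^1738 ≡ 1662 · 1089 · 1529 · 747 · 16 · 49 ≡ 636 (mod 1739).
Since 636 ≠ 1, base 7 is a Fermat witness: 1739 is composite.

636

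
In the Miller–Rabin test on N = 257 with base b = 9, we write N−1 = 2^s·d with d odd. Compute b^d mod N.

9

257 − 1 = 256 = 2^8 · 1, so d = 1.
9^1 ≡ 9 (mod 257)
1 = 1 in binary powers of 2.
So 9^1 ≡ 9 ≡ 9 (mod 257).
Squaring chain: 9 → 81 → 136 → 249 → 64 → 241 → 256 → 1; reaches −1, so base 9 does not prove 257 composite.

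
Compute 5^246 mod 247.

5^1 ≡ 5 (mod 247)
5^2 ≡ 5^2 = 25 ≡ 25 (mod 247)
5^4 ≡ 25^2 = 625 ≡ 131 (mod 247)
5^8 ≡ 131^2 = 17161 ≡ 118 (mod 247)
5^16 ≡ 118^2 = 13924 ≡ 92 (mod 247)
5^32 ≡ 92^2 = 8464 ≡ 66 (mod 247)
5^64 ≡ 66^2 = 4356 ≡ 157 (mod 247)
5^128 ≡ 157^2 = 24649 ≡ 196 (mod 247)
246 = 128 + 64 + 32 + 16 + 4 + 2 in binary powers of 2.
So 5^246 ≡ 196 · 157 · 66 · 92 · 131 · 25 ≡ 220 (mod 247).
Since 220 ≠ 1, base 5 is a Fermat witness: 247 is composite.

220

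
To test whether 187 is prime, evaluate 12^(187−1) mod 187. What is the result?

12^1 ≡ 12 (mod 187)
12^2 ≡ 12^2 = 144 ≡ 144 (mod 187)
12^4 ≡ 144^2 = 20736 ≡ 166 (mod 187)
12^8 ≡ 166^2 = 27556 ≡ 67 (mod 187)
12^16 ≡ 67^2 = 4489 ≡ 1 (mod 187)
12^32 ≡ 1^2 = 1 ≡ 1 (mod 187)
12^64 ≡ 1^2 = 1 ≡ 1 (mod 187)
12^128 ≡ 1^2 = 1 ≡ 1 (mod 187)
186 = 128 + 32 + 16 + 8 + 2 in binary powers of 2.
So 12^186 ≡ 1 · 1 · 1 · 67 · 144 ≡ 111 (mod 187).
Since 111 ≠ 1, base 12 is a Fermat witness: 187 is composite.

111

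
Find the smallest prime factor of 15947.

15947 is odd.
Digit sum 26, not divisible by 3.
Ends in 7: not divisible by 5.
7: 15947 = 7·2278 + 1
11: 15947 = 11·1449 + 8
13: 15947 = 13·1226 + 9
17: 15947 = 17·938 + 1
19: 15947 = 19·839 + 6
23: 15947 = 23·693 + 8
29: 15947 = 29·549 + 26
31: 15947 = 31·514 + 13
37: 15947 = 37·431

37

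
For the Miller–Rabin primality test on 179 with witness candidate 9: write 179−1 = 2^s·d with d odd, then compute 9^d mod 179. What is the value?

1

179 − 1 = 178 = 2^1 · 89, so d = 89.
9^1 ≡ 9 (mod 179)
9^2 ≡ 9^2 = 81 ≡ 81 (mod 179)
9^4 ≡ 81^2 = 6561 ≡ 117 (mod 179)
9^8 ≡ 117^2 = 13689 ≡ 85 (mod 179)
9^16 ≡ 85^2 = 7225 ≡ 65 (mod 179)
9^32 ≡ 65^2 = 4225 ≡ 108 (mod 179)
9^64 ≡ 108^2 = 11664 ≡ 29 (mod 179)
89 = 64 + 16 + 8 + 1 in binary powers of 2.
So 9^89 ≡ 29 · 65 · 85 · 9 ≡ 1 (mod 179).
Since 9^d ≡ 1 (mod 179), base 9 does not prove 179 composite.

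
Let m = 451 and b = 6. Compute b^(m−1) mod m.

6^1 ≡ 6 (mod 451)
6^2 ≡ 6^2 = 36 ≡ 36 (mod 451)
6^4 ≡ 36^2 = 1296 ≡ 394 (mod 451)
6^8 ≡ 394^2 = 155236 ≡ 92 (mod 451)
6^16 ≡ 92^2 = 8464 ≡ 346 (mod 451)
6^32 ≡ 346^2 = 119716 ≡ 201 (mod 451)
6^64 ≡ 201^2 = 40401 ≡ 262 (mod 451)
6^128 ≡ 262^2 = 68644 ≡ 92 (mod 451)
6^256 ≡ 92^2 = 8464 ≡ 346 (mod 451)
450 = 256 + 128 + 64 + 2 in binary powers of 2.
So 6^450 ≡ 346 · 92 · 262 · 36 ≡ 155 (mod 451).
Since 155 ≠ 1, base 6 is a Fermat witness: 451 is composite.

155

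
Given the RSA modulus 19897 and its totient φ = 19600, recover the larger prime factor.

φ(n) = (p−1)(q−1) = n − (p+q) + 1, so p + q = 19897 − 19600 + 1 = 298.
p and q are the roots of t² − 298t + 19897 = 0.
Discriminant: 298² − 4·19897 = 88804 − 79588 = 9216; √9216 = 96.
q = (298 − 96)/2 = 101, p = (298 + 96)/2 = 197.
Check: 101 · 197 = 19897.

197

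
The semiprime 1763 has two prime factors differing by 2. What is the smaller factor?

41

Since p = q + 2, we have 1763 = q(q + 2), so q² + 2q − 1763 = 0.
Discriminant: 2² + 4·1763 = 4 + 7052 = 7056; √7056 = 84.
q = (−2 + 84)/2 = 41, and p = q + 2 = 43.
Check: 41 · 43 = 1763.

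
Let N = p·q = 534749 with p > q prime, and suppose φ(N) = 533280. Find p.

φ(n) = (p−1)(q−1) = n − (p+q) + 1, so p + q = 534749 − 533280 + 1 = 1470.
p and q are the roots of t² − 1470t + 534749 = 0.
Discriminant: 1470² − 4·534749 = 2160900 − 2138996 = 21904; √21904 = 148.
q = (1470 − 148)/2 = 661, p = (1470 + 148)/2 = 809.
Check: 661 · 809 = 534749.

809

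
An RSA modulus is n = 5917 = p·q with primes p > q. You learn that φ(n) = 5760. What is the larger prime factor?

97

φ(n) = (p−1)(q−1) = n − (p+q) + 1, so p + q = 5917 − 5760 + 1 = 158.
p and q are the roots of t² − 158t + 5917 = 0.
Discriminant: 158² − 4·5917 = 24964 − 23668 = 1296; √1296 = 36.
q = (158 − 36)/2 = 61, p = (158 + 36)/2 = 97.
Check: 61 · 97 = 5917.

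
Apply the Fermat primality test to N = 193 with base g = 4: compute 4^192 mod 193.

1

4^1 ≡ 4 (mod 193)
4^2 ≡ 4^2 = 16 ≡ 16 (mod 193)
4^4 ≡ 16^2 = 256 ≡ 63 (mod 193)
4^8 ≡ 63^2 = 3969 ≡ 109 (mod 193)
4^16 ≡ 109^2 = 11881 ≡ 108 (mod 193)
4^32 ≡ 108^2 = 11664 ≡ 84 (mod 193)
4^64 ≡ 84^2 = 7056 ≡ 108 (mod 193)
4^128 ≡ 108^2 = 11664 ≡ 84 (mod 193)
192 = 128 + 64 in binary powers of 2.
So 4^192 ≡ 84 · 108 ≡ 1 (mod 193).
Since the result is 1, base 4 gives no evidence that 193 is composite.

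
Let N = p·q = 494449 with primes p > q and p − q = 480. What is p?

983

Since p = q + 480, we have 494449 = q(q + 480), so q² + 480q − 494449 = 0.
Discriminant: 480² + 4·494449 = 230400 + 1977796 = 2208196; √2208196 = 1486.
q = (−480 + 1486)/2 = 503, and p = q + 480 = 983.
Check: 503 · 983 = 494449.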